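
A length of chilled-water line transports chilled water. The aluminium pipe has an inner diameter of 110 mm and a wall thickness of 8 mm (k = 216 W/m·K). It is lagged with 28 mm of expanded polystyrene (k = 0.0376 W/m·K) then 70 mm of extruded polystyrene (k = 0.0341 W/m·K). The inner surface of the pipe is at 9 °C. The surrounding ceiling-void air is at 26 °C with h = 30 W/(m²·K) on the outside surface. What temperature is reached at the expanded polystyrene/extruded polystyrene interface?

T ≈ 15.2 °C

Cylindrical conduction, so R = ln(r₂/r₁)/(2πkL) per layer, in series:
R_aluminium pipe wall = ln(63/55)/(2π×216×1) = 1.001×10^-4 K/W
R_expanded polystyrene = ln(91/63)/(2π×0.0376×1) = 1.557 K/W
R_extruded polystyrene = ln(161/91)/(2π×0.0341×1) = 2.663 K/W
R_outer film = 1/(h_o·2πr_oL) = 1/(30×2π×0.161×1) = 0.03295 K/W
R_total = 4.252 K/W
Q = ΔT/R_total = 17/4.252
Q = 4 W/m
T_interface = T_inner + Q·ΣR(inner→interface) = 9 + 4×1.557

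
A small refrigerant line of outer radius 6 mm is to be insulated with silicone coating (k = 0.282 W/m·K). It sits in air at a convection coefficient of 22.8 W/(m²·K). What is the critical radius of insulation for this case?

r_cr ≈ 12.4 mm

For a cylinder r_cr = k/h = 0.282/22.8
r_cr = 12.4 mm; since the bare radius (6 mm) is below r_cr, adding a thin layer of insulation will *increase* heat loss.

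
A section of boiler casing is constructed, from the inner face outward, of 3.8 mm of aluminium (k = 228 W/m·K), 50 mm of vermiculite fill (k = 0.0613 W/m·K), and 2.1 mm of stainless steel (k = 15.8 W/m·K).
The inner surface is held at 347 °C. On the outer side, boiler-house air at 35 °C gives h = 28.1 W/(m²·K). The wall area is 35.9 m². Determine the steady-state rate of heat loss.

Q ≈ 13200 W

Treating each layer as a thermal resistance in series:
R_aluminium = L/(kA) = 0.0038/(228×35.9) = 4.643×10^-7 K/W
R_vermiculite fill = L/(kA) = 0.05/(0.0613×35.9) = 0.02272 K/W
R_stainless steel = L/(kA) = 0.0021/(15.8×35.9) = 3.702×10^-6 K/W
R_outer film = 1/(h_o·A) = 1/(28.1×35.9) = 9.913×10^-4 K/W
R_total = 0.02372 K/W
Q = ΔT / R_total = 312 / 0.02372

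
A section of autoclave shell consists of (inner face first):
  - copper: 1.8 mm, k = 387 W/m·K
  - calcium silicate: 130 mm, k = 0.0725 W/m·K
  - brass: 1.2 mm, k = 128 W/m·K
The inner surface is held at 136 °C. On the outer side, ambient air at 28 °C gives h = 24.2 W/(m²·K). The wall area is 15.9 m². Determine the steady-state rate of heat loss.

Q ≈ 936 W

Series thermal resistances:
R_copper = L/(kA) = 0.0018/(387×15.9) = 2.925×10^-7 K/W
R_calcium silicate = L/(kA) = 0.13/(0.0725×15.9) = 0.1128 K/W
R_brass = L/(kA) = 0.0012/(128×15.9) = 5.896×10^-7 K/W
R_outer film = 1/(h_o·A) = 1/(24.2×15.9) = 0.002599 K/W
R_total = 0.1154 K/W
Q = ΔT / R_total = 108 / 0.1154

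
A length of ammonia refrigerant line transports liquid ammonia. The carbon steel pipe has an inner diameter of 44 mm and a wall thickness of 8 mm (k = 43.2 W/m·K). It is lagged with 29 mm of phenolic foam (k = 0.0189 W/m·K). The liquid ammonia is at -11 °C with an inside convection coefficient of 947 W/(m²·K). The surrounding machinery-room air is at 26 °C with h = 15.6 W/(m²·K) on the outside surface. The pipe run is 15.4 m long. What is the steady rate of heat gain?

Q ≈ 97 W

Treating each annulus and film as a series resistance:
R_inner film = 1/(h_i·2πr₁L) = 1/(947×2π×0.022×15.4) = 4.961×10^-4 K/W
R_carbon steel pipe wall = ln(30/22)/(2π×43.2×15.4) = 7.42×10^-5 K/W
R_phenolic foam = ln(59/30)/(2π×0.0189×15.4) = 0.3698 K/W
R_outer film = 1/(h_o·2πr_oL) = 1/(15.6×2π×0.059×15.4) = 0.01123 K/W
R_total = 0.3816 K/W
Q = ΔT/R_total = 37/0.3816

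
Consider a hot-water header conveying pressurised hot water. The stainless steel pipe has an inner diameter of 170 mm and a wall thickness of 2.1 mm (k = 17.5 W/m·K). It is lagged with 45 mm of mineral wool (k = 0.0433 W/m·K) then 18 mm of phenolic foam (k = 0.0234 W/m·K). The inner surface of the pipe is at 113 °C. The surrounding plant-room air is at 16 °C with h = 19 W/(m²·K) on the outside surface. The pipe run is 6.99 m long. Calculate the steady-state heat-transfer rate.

For a radial system each layer contributes R = ln(r_out/r_in)/(2πkL); films add R = 1/(hA).
R_stainless steel pipe wall = ln(87.1/85)/(2π×17.5×6.99) = 3.175×10^-5 K/W
R_mineral wool = ln(132.1/87.1)/(2π×0.0433×6.99) = 0.219 K/W
R_phenolic foam = ln(150.1/132.1)/(2π×0.0234×6.99) = 0.1243 K/W
R_outer film = 1/(h_o·2πr_oL) = 1/(19×2π×0.1501×6.99) = 0.007984 K/W
R_total = 0.3513 K/W
Q = ΔT/R_total = 97/0.3513

Q ≈ 276 W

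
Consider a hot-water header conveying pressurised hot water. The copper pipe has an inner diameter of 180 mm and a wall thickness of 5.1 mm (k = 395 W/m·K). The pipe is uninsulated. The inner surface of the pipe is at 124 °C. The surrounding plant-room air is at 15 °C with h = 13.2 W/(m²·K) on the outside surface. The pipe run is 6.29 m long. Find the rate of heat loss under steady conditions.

Q ≈ 5410 W

Treating each annulus and film as a series resistance:
R_copper pipe wall = ln(95.1/90)/(2π×395×6.29) = 3.531×10^-6 K/W
R_outer film = 1/(h_o·2πr_oL) = 1/(13.2×2π×0.0951×6.29) = 0.02016 K/W
R_total = 0.02016 K/W
Q = ΔT/R_total = 109/0.02016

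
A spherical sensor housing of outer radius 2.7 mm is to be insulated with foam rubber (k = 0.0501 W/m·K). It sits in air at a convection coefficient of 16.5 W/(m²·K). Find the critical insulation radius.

For a sphere r_cr = 2k/h = 2×0.0501/16.5
r_cr = 6.07 mm; since the bare radius (2.7 mm) is below r_cr, adding a thin layer of insulation will *increase* heat loss.

r_cr ≈ 6.07 mm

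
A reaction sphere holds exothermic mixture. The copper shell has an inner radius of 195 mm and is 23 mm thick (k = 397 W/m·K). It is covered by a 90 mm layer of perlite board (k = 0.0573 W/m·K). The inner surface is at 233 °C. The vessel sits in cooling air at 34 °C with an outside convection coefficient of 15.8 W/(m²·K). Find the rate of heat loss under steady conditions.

Q ≈ 104 W

Radial (spherical) resistances in series:
R_copper shell = (1/0.195 − 1/0.218)/(4π×397) = 1.085×10^-4 K/W
R_perlite board = (1/0.218 − 1/0.308)/(4π×0.0573) = 1.862 K/W
R_outer film = 1/(h·4πr_o²) = 1/(15.8×4π×0.308²) = 0.05309 K/W
R_total = 1.915 K/W
Q = ΔT/R_total = 199/1.915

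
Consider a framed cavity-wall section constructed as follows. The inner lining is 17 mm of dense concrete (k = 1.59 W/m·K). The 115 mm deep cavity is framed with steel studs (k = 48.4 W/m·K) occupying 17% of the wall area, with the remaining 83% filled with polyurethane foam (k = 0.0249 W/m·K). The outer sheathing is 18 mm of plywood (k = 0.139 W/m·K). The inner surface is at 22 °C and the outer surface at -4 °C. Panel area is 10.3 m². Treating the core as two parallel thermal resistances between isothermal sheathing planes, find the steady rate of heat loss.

Sheathing layers in series; stud and cavity paths in parallel between them.
R_inner = 0.017/(1.59×10.3) = 0.001038 K/W
R_stud  = 0.115/(48.4×0.17×10.3) = 0.001357 K/W
R_cav   = 0.115/(0.0249×0.83×10.3) = 0.5402 K/W
1/R_core = 1/R_stud + 1/R_cav → R_core = 0.001354 K/W
R_outer = 0.018/(0.139×10.3) = 0.01257 K/W
R_total = 0.01496 K/W
Q = ΔT/R_total = 26/0.01496

Q ≈ 1740 W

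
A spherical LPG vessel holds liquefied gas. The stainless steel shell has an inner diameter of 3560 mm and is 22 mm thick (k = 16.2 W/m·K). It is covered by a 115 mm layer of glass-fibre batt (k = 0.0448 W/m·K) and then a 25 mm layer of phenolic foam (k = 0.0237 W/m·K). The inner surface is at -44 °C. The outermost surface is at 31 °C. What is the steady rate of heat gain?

Radial (spherical) resistances in series:
R_stainless steel shell = (1/1.78 − 1/1.802)/(4π×16.2) = 3.369×10^-5 K/W
R_glass-fibre batt = (1/1.802 − 1/1.917)/(4π×0.0448) = 0.05913 K/W
R_phenolic foam = (1/1.917 − 1/1.942)/(4π×0.0237) = 0.02255 K/W
R_total = 0.08172 K/W
Q = ΔT/R_total = 75/0.08172

Q ≈ 918 W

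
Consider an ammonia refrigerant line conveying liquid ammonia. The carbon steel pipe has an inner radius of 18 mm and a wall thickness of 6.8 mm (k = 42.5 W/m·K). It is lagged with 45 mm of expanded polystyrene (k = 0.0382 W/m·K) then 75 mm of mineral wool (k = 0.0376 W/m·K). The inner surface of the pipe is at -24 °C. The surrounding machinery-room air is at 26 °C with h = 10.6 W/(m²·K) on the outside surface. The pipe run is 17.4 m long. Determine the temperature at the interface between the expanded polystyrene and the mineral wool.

For a radial system each layer contributes R = ln(r_out/r_in)/(2πkL); films add R = 1/(hA).
R_carbon steel pipe wall = ln(24.8/18)/(2π×42.5×17.4) = 6.897×10^-5 K/W
R_expanded polystyrene = ln(69.8/24.8)/(2π×0.0382×17.4) = 0.2478 K/W
R_mineral wool = ln(144.8/69.8)/(2π×0.0376×17.4) = 0.1775 K/W
R_outer film = 1/(h_o·2πr_oL) = 1/(10.6×2π×0.1448×17.4) = 0.005959 K/W
R_total = 0.4313 K/W
Q = ΔT/R_total = 50/0.4313
Q = 116 W
T_interface = T_inner + Q·ΣR(inner→interface) = -24 + 116×0.2478

T ≈ 4.73 °C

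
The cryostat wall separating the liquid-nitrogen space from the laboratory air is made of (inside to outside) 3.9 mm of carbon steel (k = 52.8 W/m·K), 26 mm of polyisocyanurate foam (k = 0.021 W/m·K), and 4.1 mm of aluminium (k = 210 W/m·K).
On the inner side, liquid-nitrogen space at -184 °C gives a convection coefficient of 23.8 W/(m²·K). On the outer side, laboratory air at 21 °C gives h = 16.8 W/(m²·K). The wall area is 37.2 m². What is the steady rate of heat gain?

Q ≈ 5690 W

Series thermal resistances:
R_inner film = 1/(h_i·A) = 1/(23.8×37.2) = 0.001129 K/W
R_carbon steel = L/(kA) = 0.0039/(52.8×37.2) = 1.986×10^-6 K/W
R_polyisocyanurate foam = L/(kA) = 0.026/(0.021×37.2) = 0.03328 K/W
R_aluminium = L/(kA) = 0.0041/(210×37.2) = 5.248×10^-7 K/W
R_outer film = 1/(h_o·A) = 1/(16.8×37.2) = 0.0016 K/W
R_total = 0.03601 K/W
Q = ΔT / R_total = 205 / 0.03601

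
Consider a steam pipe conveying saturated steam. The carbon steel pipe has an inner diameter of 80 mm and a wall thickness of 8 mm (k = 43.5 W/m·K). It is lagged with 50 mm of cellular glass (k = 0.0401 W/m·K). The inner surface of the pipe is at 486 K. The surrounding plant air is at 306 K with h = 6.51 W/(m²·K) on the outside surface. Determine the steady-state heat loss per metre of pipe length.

Per-layer cylindrical resistances, series-summed:
R_carbon steel pipe wall = ln(48/40)/(2π×43.5×1) = 6.671×10^-4 K/W
R_cellular glass = ln(98/48)/(2π×0.0401×1) = 2.833 K/W
R_outer film = 1/(h_o·2πr_oL) = 1/(6.51×2π×0.098×1) = 0.2495 K/W
R_total = 3.083 K/W
Q = ΔT/R_total = 180/3.083

q′ ≈ 58.4 W/m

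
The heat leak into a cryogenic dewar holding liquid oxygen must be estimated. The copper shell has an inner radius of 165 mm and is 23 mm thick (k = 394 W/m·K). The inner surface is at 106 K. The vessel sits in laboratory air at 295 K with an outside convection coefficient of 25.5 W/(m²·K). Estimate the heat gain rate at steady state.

Each spherical layer contributes R = (1/r_i − 1/r_o)/(4πk):
R_copper shell = (1/0.165 − 1/0.188)/(4π×394) = 1.498×10^-4 K/W
R_outer film = 1/(h·4πr_o²) = 1/(25.5×4π×0.188²) = 0.08829 K/W
R_total = 0.08844 K/W
Q = ΔT/R_total = 189/0.08844

Q ≈ 2140 W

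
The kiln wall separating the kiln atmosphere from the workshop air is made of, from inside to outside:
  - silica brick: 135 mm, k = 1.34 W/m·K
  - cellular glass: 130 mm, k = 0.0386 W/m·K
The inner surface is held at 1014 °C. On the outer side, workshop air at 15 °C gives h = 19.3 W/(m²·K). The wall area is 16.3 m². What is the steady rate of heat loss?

Treating each layer as a thermal resistance in series:
R_silica brick = L/(kA) = 0.135/(1.34×16.3) = 0.006181 K/W
R_cellular glass = L/(kA) = 0.13/(0.0386×16.3) = 0.2066 K/W
R_outer film = 1/(h_o·A) = 1/(19.3×16.3) = 0.003179 K/W
R_total = 0.216 K/W
Q = ΔT / R_total = 999 / 0.216

Q ≈ 4630 W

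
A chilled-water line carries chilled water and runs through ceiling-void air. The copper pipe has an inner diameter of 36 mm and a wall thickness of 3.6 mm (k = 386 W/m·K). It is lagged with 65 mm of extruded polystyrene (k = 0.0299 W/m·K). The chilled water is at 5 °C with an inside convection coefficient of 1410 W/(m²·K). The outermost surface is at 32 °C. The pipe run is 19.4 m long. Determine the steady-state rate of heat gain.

Q ≈ 70.8 W

Per-layer cylindrical resistances, series-summed:
R_inner film = 1/(h_i·2πr₁L) = 1/(1410×2π×0.018×19.4) = 3.232×10^-4 K/W
R_copper pipe wall = ln(21.6/18)/(2π×386×19.4) = 3.875×10^-6 K/W
R_extruded polystyrene = ln(86.6/21.6)/(2π×0.0299×19.4) = 0.381 K/W
R_total = 0.3813 K/W
Q = ΔT/R_total = 27/0.3813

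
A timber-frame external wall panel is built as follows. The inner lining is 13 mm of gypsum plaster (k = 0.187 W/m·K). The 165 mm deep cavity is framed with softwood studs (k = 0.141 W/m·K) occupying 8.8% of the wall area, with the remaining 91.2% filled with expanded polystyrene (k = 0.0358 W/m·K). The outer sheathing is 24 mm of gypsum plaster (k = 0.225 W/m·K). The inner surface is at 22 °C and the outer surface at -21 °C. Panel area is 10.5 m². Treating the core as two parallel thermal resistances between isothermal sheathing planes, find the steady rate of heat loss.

Q ≈ 118 W

Sheathing layers in series; stud and cavity paths in parallel between them.
R_inner = 0.013/(0.187×10.5) = 0.006621 K/W
R_stud  = 0.165/(0.141×0.088×10.5) = 1.266 K/W
R_cav   = 0.165/(0.0358×0.912×10.5) = 0.4813 K/W
1/R_core = 1/R_stud + 1/R_cav → R_core = 0.3488 K/W
R_outer = 0.024/(0.225×10.5) = 0.01016 K/W
R_total = 0.3655 K/W
Q = ΔT/R_total = 43/0.3655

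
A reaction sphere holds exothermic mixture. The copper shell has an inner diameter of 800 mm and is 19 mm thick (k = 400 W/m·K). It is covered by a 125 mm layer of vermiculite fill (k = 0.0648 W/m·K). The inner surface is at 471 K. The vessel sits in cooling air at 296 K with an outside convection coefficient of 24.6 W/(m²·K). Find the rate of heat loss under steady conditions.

Radial (spherical) resistances in series:
R_copper shell = (1/0.4 − 1/0.419)/(4π×400) = 2.255×10^-5 K/W
R_vermiculite fill = (1/0.419 − 1/0.544)/(4π×0.0648) = 0.6735 K/W
R_outer film = 1/(h·4πr_o²) = 1/(24.6×4π×0.544²) = 0.01093 K/W
R_total = 0.6844 K/W
Q = ΔT/R_total = 175/0.6844

Q ≈ 256 W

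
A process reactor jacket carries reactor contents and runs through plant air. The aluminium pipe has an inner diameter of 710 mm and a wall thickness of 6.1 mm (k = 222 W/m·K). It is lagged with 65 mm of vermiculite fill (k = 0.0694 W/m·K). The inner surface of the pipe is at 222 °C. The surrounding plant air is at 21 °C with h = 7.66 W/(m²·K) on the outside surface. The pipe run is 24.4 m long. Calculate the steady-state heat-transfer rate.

For a radial system each layer contributes R = ln(r_out/r_in)/(2πkL); films add R = 1/(hA).
R_aluminium pipe wall = ln(361.1/355)/(2π×222×24.4) = 5.006×10^-7 K/W
R_vermiculite fill = ln(426.1/361.1)/(2π×0.0694×24.4) = 0.01556 K/W
R_outer film = 1/(h_o·2πr_oL) = 1/(7.66×2π×0.4261×24.4) = 0.001998 K/W
R_total = 0.01756 K/W
Q = ΔT/R_total = 201/0.01756

Q ≈ 11400 W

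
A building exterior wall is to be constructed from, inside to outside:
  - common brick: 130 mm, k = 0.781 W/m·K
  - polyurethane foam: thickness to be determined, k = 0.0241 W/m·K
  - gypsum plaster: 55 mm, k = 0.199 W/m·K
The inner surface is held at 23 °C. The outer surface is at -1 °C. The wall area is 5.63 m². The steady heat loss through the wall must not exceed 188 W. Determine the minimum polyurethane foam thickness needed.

L ≈ 6.65 mm

Model the wall as resistances in series:
R_common brick = L/(kA) = 0.13/(0.781×5.63) = 0.02957 K/W
R_gypsum plaster = L/(kA) = 0.055/(0.199×5.63) = 0.04909 K/W
Sum of the known resistances R_other = 0.07866 K/W
Required total resistance R_tot = ΔT/Q_allow = 24/188 = 0.1277 K/W
R_polyurethane foam = R_tot − R_other = 0.049 K/W
L = R·k·A = 0.049×0.0241×5.63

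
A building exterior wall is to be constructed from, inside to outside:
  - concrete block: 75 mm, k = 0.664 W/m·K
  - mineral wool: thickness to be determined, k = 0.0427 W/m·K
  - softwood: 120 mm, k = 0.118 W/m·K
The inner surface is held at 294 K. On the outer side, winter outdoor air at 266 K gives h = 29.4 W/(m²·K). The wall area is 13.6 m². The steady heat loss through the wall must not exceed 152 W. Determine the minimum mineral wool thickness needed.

Treating each layer as a thermal resistance in series:
R_concrete block = L/(kA) = 0.075/(0.664×13.6) = 0.008305 K/W
R_softwood = L/(kA) = 0.12/(0.118×13.6) = 0.07478 K/W
R_outer film = 1/(h_o·A) = 1/(29.4×13.6) = 0.002501 K/W
Sum of the known resistances R_other = 0.08558 K/W
Required total resistance R_tot = ΔT/Q_allow = 28/152 = 0.1842 K/W
R_mineral wool = R_tot − R_other = 0.09863 K/W
L = R·k·A = 0.09863×0.0427×13.6

L ≈ 57.3 mm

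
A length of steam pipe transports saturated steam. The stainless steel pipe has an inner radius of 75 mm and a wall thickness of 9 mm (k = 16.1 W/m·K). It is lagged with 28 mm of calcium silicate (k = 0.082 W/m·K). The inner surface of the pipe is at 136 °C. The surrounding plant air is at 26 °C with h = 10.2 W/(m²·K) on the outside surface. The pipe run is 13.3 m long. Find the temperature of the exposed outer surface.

Treating each annulus and film as a series resistance:
R_stainless steel pipe wall = ln(84/75)/(2π×16.1×13.3) = 8.423×10^-5 K/W
R_calcium silicate = ln(112/84)/(2π×0.082×13.3) = 0.04198 K/W
R_outer film = 1/(h_o·2πr_oL) = 1/(10.2×2π×0.112×13.3) = 0.01047 K/W
R_total = 0.05254 K/W
Q = ΔT/R_total = 110/0.05254
Q = 2090 W
T_interface = T_inner − Q·ΣR(inner→interface) = 136 − 2090×0.04207

T ≈ 47.9 °C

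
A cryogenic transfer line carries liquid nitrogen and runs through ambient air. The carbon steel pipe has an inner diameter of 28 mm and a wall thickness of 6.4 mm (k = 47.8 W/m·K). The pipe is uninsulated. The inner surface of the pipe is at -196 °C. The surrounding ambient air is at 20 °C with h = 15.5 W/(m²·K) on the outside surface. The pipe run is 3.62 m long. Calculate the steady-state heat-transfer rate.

Q ≈ 1550 W

Per-layer cylindrical resistances, series-summed:
R_carbon steel pipe wall = ln(20.4/14)/(2π×47.8×3.62) = 3.463×10^-4 K/W
R_outer film = 1/(h_o·2πr_oL) = 1/(15.5×2π×0.0204×3.62) = 0.139 K/W
R_total = 0.1394 K/W
Q = ΔT/R_total = 216/0.1394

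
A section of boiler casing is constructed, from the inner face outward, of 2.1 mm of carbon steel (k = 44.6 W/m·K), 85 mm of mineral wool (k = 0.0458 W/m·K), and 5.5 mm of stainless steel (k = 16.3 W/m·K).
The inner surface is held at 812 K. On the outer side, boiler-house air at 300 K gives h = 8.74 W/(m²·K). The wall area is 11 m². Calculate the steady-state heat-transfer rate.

Treating each layer as a thermal resistance in series:
R_carbon steel = L/(kA) = 0.0021/(44.6×11) = 4.28×10^-6 K/W
R_mineral wool = L/(kA) = 0.085/(0.0458×11) = 0.1687 K/W
R_stainless steel = L/(kA) = 0.0055/(16.3×11) = 3.067×10^-5 K/W
R_outer film = 1/(h_o·A) = 1/(8.74×11) = 0.0104 K/W
R_total = 0.1792 K/W
Q = ΔT / R_total = 512 / 0.1792

Q ≈ 2860 W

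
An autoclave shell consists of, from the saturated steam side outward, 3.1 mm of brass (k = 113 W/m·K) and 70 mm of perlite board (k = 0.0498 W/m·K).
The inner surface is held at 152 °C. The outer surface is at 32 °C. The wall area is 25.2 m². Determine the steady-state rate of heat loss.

Using the resistance-network approach (series):
R_brass = L/(kA) = 0.0031/(113×25.2) = 1.089×10^-6 K/W
R_perlite board = L/(kA) = 0.07/(0.0498×25.2) = 0.05578 K/W
R_total = 0.05578 K/W
Q = ΔT / R_total = 120 / 0.05578

Q ≈ 2150 W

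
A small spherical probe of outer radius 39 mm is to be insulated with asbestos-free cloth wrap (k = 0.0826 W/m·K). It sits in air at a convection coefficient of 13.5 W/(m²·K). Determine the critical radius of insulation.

r_cr ≈ 12.2 mm

For a sphere r_cr = 2k/h = 2×0.0826/13.5
r_cr = 12.2 mm; since the bare radius (39 mm) is above r_cr, any added insulation will reduce heat loss.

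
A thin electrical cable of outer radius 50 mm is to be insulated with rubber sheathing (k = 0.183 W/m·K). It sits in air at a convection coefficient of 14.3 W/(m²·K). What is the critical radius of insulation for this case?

For a cylinder r_cr = k/h = 0.183/14.3
r_cr = 12.8 mm; since the bare radius (50 mm) is above r_cr, any added insulation will reduce heat loss.

r_cr ≈ 12.8 mm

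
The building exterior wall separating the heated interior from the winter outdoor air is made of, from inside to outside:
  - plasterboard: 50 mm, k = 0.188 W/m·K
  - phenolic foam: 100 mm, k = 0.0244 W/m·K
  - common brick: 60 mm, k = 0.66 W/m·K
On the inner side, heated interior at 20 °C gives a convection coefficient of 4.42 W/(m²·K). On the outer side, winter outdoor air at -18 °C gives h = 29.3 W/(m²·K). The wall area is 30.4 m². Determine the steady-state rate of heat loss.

Q ≈ 245 W

Series thermal resistances:
R_inner film = 1/(h_i·A) = 1/(4.42×30.4) = 0.007442 K/W
R_plasterboard = L/(kA) = 0.05/(0.188×30.4) = 0.008749 K/W
R_phenolic foam = L/(kA) = 0.1/(0.0244×30.4) = 0.1348 K/W
R_common brick = L/(kA) = 0.06/(0.66×30.4) = 0.00299 K/W
R_outer film = 1/(h_o·A) = 1/(29.3×30.4) = 0.001123 K/W
R_total = 0.1551 K/W
Q = ΔT / R_total = 38 / 0.1551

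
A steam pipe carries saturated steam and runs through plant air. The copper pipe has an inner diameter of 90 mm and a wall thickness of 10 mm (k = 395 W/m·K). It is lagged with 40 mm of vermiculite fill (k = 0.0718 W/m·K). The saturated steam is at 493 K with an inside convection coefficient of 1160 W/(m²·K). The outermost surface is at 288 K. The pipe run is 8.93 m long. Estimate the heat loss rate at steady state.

Q ≈ 1510 W

Cylindrical conduction, so R = ln(r₂/r₁)/(2πkL) per layer, in series:
R_inner film = 1/(h_i·2πr₁L) = 1/(1160×2π×0.045×8.93) = 3.414×10^-4 K/W
R_copper pipe wall = ln(55/45)/(2π×395×8.93) = 9.054×10^-6 K/W
R_vermiculite fill = ln(95/55)/(2π×0.0718×8.93) = 0.1357 K/W
R_total = 0.136 K/W
Q = ΔT/R_total = 205/0.136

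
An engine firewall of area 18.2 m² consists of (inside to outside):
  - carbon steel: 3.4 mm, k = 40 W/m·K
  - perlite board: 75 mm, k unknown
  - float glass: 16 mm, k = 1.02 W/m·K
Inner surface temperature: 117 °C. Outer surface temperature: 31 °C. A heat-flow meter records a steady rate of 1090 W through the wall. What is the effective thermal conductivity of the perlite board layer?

Series thermal resistances:
R_carbon steel = L/(kA) = 0.0034/(40×18.2) = 4.67×10^-6 K/W
R_float glass = L/(kA) = 0.016/(1.02×18.2) = 8.619×10^-4 K/W
Sum of known resistances R_other = 8.666×10^-4 K/W
Total R = ΔT/Q = 86/1090 = 0.0789 K/W
R_perlite board = R_total − R_other = 0.07803 K/W
k = L/(R·A) = 0.075/(0.07803×18.2)

k ≈ 0.0528 W/(m·K)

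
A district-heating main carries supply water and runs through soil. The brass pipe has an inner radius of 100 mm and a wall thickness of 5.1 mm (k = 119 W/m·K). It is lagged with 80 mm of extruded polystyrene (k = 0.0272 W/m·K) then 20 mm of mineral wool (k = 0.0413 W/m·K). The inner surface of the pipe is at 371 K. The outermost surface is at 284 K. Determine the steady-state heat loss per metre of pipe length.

Cylindrical conduction, so R = ln(r₂/r₁)/(2πkL) per layer, in series:
R_brass pipe wall = ln(105.1/100)/(2π×119×1) = 6.653×10^-5 K/W
R_extruded polystyrene = ln(185.1/105.1)/(2π×0.0272×1) = 3.312 K/W
R_mineral wool = ln(205.1/185.1)/(2π×0.0413×1) = 0.3954 K/W
R_total = 3.707 K/W
Q = ΔT/R_total = 87/3.707

q′ ≈ 23.5 W/m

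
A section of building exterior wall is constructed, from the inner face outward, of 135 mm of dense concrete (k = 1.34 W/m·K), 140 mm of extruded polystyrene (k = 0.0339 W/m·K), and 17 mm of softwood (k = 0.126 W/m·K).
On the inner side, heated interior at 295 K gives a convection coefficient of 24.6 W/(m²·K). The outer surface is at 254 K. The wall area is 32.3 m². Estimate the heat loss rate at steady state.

Q ≈ 301 W

Thermal resistances in series:
R_inner film = 1/(h_i·A) = 1/(24.6×32.3) = 0.001259 K/W
R_dense concrete = L/(kA) = 0.135/(1.34×32.3) = 0.003119 K/W
R_extruded polystyrene = L/(kA) = 0.14/(0.0339×32.3) = 0.1279 K/W
R_softwood = L/(kA) = 0.017/(0.126×32.3) = 0.004177 K/W
R_total = 0.1364 K/W
Q = ΔT / R_total = 41 / 0.1364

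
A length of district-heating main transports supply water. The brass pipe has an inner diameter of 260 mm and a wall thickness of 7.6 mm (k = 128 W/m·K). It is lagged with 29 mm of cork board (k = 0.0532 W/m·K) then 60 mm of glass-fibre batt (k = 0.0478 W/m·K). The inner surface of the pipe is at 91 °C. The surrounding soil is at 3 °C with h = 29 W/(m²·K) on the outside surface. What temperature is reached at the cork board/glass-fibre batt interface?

T ≈ 59.9 °C

Treating each annulus and film as a series resistance:
R_brass pipe wall = ln(137.6/130)/(2π×128×1) = 7.065×10^-5 K/W
R_cork board = ln(166.6/137.6)/(2π×0.0532×1) = 0.5721 K/W
R_glass-fibre batt = ln(226.6/166.6)/(2π×0.0478×1) = 1.024 K/W
R_outer film = 1/(h_o·2πr_oL) = 1/(29×2π×0.2266×1) = 0.02422 K/W
R_total = 1.621 K/W
Q = ΔT/R_total = 88/1.621
Q = 54.3 W/m
T_interface = T_inner − Q·ΣR(inner→interface) = 91 − 54.3×0.5722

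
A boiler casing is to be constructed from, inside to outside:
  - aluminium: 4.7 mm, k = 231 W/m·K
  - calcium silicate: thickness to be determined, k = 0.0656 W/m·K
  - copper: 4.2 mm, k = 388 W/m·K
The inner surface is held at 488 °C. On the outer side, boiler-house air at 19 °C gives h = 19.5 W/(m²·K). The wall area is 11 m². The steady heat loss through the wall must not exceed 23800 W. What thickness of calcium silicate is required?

Thermal resistances in series:
R_aluminium = L/(kA) = 0.0047/(231×11) = 1.85×10^-6 K/W
R_copper = L/(kA) = 0.0042/(388×11) = 9.841×10^-7 K/W
R_outer film = 1/(h_o·A) = 1/(19.5×11) = 0.004662 K/W
Sum of the known resistances R_other = 0.004665 K/W
Required total resistance R_tot = ΔT/Q_allow = 469/23800 = 0.01971 K/W
R_calcium silicate = R_tot − R_other = 0.01504 K/W
L = R·k·A = 0.01504×0.0656×11

L ≈ 10.9 mm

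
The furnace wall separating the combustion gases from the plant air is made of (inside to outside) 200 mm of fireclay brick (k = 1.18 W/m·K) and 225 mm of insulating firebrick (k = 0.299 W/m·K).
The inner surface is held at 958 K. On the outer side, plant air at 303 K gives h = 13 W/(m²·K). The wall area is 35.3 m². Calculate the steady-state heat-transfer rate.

Treating each layer as a thermal resistance in series:
R_fireclay brick = L/(kA) = 0.2/(1.18×35.3) = 0.004801 K/W
R_insulating firebrick = L/(kA) = 0.225/(0.299×35.3) = 0.02132 K/W
R_outer film = 1/(h_o·A) = 1/(13×35.3) = 0.002179 K/W
R_total = 0.0283 K/W
Q = ΔT / R_total = 655 / 0.0283

Q ≈ 23100 W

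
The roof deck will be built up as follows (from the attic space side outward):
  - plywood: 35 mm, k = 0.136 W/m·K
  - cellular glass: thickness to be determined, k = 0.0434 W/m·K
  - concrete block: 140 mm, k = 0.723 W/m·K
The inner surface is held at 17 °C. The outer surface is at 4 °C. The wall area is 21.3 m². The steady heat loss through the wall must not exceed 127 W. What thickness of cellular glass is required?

Using the resistance-network approach (series):
R_plywood = L/(kA) = 0.035/(0.136×21.3) = 0.01208 K/W
R_concrete block = L/(kA) = 0.14/(0.723×21.3) = 0.009091 K/W
Sum of the known resistances R_other = 0.02117 K/W
Required total resistance R_tot = ΔT/Q_allow = 13/127 = 0.1024 K/W
R_cellular glass = R_tot − R_other = 0.08119 K/W
L = R·k·A = 0.08119×0.0434×21.3

L ≈ 75.1 mm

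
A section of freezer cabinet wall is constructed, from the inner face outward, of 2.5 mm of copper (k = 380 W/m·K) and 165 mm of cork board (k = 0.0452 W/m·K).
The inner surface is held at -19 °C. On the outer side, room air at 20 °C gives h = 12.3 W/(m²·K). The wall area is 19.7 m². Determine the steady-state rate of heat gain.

Q ≈ 206 W

Model the wall as resistances in series:
R_copper = L/(kA) = 0.0025/(380×19.7) = 3.34×10^-7 K/W
R_cork board = L/(kA) = 0.165/(0.0452×19.7) = 0.1853 K/W
R_outer film = 1/(h_o·A) = 1/(12.3×19.7) = 0.004127 K/W
R_total = 0.1894 K/W
Q = ΔT / R_total = 39 / 0.1894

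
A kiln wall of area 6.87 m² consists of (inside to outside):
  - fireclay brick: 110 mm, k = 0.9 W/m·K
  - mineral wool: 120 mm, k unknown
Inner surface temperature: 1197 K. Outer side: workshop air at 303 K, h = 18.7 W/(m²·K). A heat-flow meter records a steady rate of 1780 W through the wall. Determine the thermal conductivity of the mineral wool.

k ≈ 0.0366 W/(m·K)

Model the wall as resistances in series:
R_fireclay brick = L/(kA) = 0.11/(0.9×6.87) = 0.01779 K/W
R_outer film = 1/(h_o·A) = 1/(18.7×6.87) = 0.007784 K/W
Sum of known resistances R_other = 0.02557 K/W
Total R = ΔT/Q = 894/1780 = 0.5022 K/W
R_mineral wool = R_total − R_other = 0.4767 K/W
k = L/(R·A) = 0.12/(0.4767×6.87)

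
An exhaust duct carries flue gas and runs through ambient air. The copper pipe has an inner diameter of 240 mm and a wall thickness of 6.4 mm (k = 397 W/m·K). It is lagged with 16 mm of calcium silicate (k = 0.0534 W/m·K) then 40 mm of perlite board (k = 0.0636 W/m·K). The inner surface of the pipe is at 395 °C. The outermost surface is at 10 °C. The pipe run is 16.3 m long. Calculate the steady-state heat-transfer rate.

Treating each annulus and film as a series resistance:
R_copper pipe wall = ln(126.4/120)/(2π×397×16.3) = 1.278×10^-6 K/W
R_calcium silicate = ln(142.4/126.4)/(2π×0.0534×16.3) = 0.02179 K/W
R_perlite board = ln(182.4/142.4)/(2π×0.0636×16.3) = 0.03801 K/W
R_total = 0.0598 K/W
Q = ΔT/R_total = 385/0.0598

Q ≈ 6440 W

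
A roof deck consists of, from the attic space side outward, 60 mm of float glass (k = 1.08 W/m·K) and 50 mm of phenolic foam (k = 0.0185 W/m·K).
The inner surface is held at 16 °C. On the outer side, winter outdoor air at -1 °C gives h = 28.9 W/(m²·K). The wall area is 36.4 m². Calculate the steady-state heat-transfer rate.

Thermal resistances in series:
R_float glass = L/(kA) = 0.06/(1.08×36.4) = 0.001526 K/W
R_phenolic foam = L/(kA) = 0.05/(0.0185×36.4) = 0.07425 K/W
R_outer film = 1/(h_o·A) = 1/(28.9×36.4) = 9.506×10^-4 K/W
R_total = 0.07673 K/W
Q = ΔT / R_total = 17 / 0.07673

Q ≈ 222 W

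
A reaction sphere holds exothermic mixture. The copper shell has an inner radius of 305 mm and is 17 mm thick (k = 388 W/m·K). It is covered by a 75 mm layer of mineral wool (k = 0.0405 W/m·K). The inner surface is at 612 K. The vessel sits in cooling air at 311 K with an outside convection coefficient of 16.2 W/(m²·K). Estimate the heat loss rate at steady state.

Radial (spherical) resistances in series:
R_copper shell = (1/0.305 − 1/0.322)/(4π×388) = 3.55×10^-5 K/W
R_mineral wool = (1/0.322 − 1/0.397)/(4π×0.0405) = 1.153 K/W
R_outer film = 1/(h·4πr_o²) = 1/(16.2×4π×0.397²) = 0.03117 K/W
R_total = 1.184 K/W
Q = ΔT/R_total = 301/1.184

Q ≈ 254 W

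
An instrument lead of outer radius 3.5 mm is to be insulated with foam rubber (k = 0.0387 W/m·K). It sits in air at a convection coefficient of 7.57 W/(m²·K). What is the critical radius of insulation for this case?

r_cr ≈ 5.11 mm

For a cylinder r_cr = k/h = 0.0387/7.57
r_cr = 5.11 mm; since the bare radius (3.5 mm) is below r_cr, adding a thin layer of insulation will *increase* heat loss.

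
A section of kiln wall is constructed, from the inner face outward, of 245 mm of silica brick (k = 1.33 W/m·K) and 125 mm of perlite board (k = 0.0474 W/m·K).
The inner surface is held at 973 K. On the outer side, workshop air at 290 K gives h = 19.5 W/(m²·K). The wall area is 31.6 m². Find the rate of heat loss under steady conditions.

Model the wall as resistances in series:
R_silica brick = L/(kA) = 0.245/(1.33×31.6) = 0.005829 K/W
R_perlite board = L/(kA) = 0.125/(0.0474×31.6) = 0.08345 K/W
R_outer film = 1/(h_o·A) = 1/(19.5×31.6) = 0.001623 K/W
R_total = 0.09091 K/W
Q = ΔT / R_total = 683 / 0.09091

Q ≈ 7510 W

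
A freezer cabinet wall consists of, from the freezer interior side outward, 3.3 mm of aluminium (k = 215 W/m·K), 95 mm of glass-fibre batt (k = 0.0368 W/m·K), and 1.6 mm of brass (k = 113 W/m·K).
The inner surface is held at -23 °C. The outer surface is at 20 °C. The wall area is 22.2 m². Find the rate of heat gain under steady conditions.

Q ≈ 370 W

Treating each layer as a thermal resistance in series:
R_aluminium = L/(kA) = 0.0033/(215×22.2) = 6.914×10^-7 K/W
R_glass-fibre batt = L/(kA) = 0.095/(0.0368×22.2) = 0.1163 K/W
R_brass = L/(kA) = 0.0016/(113×22.2) = 6.378×10^-7 K/W
R_total = 0.1163 K/W
Q = ΔT / R_total = 43 / 0.1163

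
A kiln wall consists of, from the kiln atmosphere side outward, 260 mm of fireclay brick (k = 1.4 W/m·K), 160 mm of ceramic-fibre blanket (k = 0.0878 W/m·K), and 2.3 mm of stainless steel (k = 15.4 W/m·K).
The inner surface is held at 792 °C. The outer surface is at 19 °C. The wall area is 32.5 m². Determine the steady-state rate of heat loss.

Using the resistance-network approach (series):
R_fireclay brick = L/(kA) = 0.26/(1.4×32.5) = 0.005714 K/W
R_ceramic-fibre blanket = L/(kA) = 0.16/(0.0878×32.5) = 0.05607 K/W
R_stainless steel = L/(kA) = 0.0023/(15.4×32.5) = 4.595×10^-6 K/W
R_total = 0.06179 K/W
Q = ΔT / R_total = 773 / 0.06179

Q ≈ 12500 W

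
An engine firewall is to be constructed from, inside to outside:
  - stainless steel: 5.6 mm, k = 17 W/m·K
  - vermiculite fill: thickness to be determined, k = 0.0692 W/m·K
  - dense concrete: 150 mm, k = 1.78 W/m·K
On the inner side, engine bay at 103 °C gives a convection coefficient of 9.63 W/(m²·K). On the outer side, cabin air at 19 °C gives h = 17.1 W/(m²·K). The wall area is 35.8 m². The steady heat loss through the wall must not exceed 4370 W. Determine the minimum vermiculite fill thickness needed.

L ≈ 30.5 mm

Series thermal resistances:
R_inner film = 1/(h_i·A) = 1/(9.63×35.8) = 0.002901 K/W
R_stainless steel = L/(kA) = 0.0056/(17×35.8) = 9.201×10^-6 K/W
R_dense concrete = L/(kA) = 0.15/(1.78×35.8) = 0.002354 K/W
R_outer film = 1/(h_o·A) = 1/(17.1×35.8) = 0.001634 K/W
Sum of the known resistances R_other = 0.006897 K/W
Required total resistance R_tot = ΔT/Q_allow = 84/4370 = 0.01922 K/W
R_vermiculite fill = R_tot − R_other = 0.01232 K/W
L = R·k·A = 0.01232×0.0692×35.8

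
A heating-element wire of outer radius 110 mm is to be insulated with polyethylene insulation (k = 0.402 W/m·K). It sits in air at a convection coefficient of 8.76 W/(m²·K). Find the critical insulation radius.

r_cr ≈ 45.9 mm

For a cylinder r_cr = k/h = 0.402/8.76
r_cr = 45.9 mm; since the bare radius (110 mm) is above r_cr, any added insulation will reduce heat loss.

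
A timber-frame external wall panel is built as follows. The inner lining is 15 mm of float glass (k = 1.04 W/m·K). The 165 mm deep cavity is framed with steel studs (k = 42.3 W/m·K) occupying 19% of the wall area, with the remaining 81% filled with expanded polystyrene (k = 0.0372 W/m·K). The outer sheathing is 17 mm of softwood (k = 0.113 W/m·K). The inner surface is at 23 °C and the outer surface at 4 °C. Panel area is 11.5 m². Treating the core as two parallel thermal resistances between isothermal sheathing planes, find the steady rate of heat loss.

Sheathing layers in series; stud and cavity paths in parallel between them.
R_inner = 0.015/(1.04×11.5) = 0.001254 K/W
R_stud  = 0.165/(42.3×0.19×11.5) = 0.001785 K/W
R_cav   = 0.165/(0.0372×0.81×11.5) = 0.4762 K/W
1/R_core = 1/R_stud + 1/R_cav → R_core = 0.001779 K/W
R_outer = 0.017/(0.113×11.5) = 0.01308 K/W
R_total = 0.01611 K/W
Q = ΔT/R_total = 19/0.01611

Q ≈ 1180 W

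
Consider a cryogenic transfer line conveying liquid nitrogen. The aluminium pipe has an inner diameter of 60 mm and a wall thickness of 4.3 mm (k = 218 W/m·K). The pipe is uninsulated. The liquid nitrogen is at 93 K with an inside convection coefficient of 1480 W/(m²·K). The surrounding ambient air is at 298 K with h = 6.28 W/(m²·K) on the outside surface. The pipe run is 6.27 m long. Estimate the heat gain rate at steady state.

Radial resistances (cylindrical: R_cond = ln(r_o/r_i)/(2πkL), R_conv = 1/(h·2πrL)):
R_inner film = 1/(h_i·2πr₁L) = 1/(1480×2π×0.03×6.27) = 5.717×10^-4 K/W
R_aluminium pipe wall = ln(34.3/30)/(2π×218×6.27) = 1.56×10^-5 K/W
R_outer film = 1/(h_o·2πr_oL) = 1/(6.28×2π×0.0343×6.27) = 0.1178 K/W
R_total = 0.1184 K/W
Q = ΔT/R_total = 205/0.1184

Q ≈ 1730 W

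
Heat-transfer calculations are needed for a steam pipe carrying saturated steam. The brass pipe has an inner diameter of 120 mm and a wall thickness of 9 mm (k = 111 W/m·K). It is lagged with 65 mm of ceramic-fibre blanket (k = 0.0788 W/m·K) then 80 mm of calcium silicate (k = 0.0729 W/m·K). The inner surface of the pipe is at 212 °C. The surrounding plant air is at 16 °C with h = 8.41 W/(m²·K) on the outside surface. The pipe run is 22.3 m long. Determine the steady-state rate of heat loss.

Treating each annulus and film as a series resistance:
R_brass pipe wall = ln(69/60)/(2π×111×22.3) = 8.986×10^-6 K/W
R_ceramic-fibre blanket = ln(134/69)/(2π×0.0788×22.3) = 0.06011 K/W
R_calcium silicate = ln(214/134)/(2π×0.0729×22.3) = 0.04583 K/W
R_outer film = 1/(h_o·2πr_oL) = 1/(8.41×2π×0.214×22.3) = 0.003966 K/W
R_total = 0.1099 K/W
Q = ΔT/R_total = 196/0.1099

Q ≈ 1780 W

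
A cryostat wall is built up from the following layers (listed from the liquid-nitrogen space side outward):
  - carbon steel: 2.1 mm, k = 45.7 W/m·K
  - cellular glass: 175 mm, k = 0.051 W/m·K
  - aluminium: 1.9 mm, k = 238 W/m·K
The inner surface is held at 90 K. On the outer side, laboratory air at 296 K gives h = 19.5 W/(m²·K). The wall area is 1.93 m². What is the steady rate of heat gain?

Q ≈ 114 W

Series thermal resistances:
R_carbon steel = L/(kA) = 0.0021/(45.7×1.93) = 2.381×10^-5 K/W
R_cellular glass = L/(kA) = 0.175/(0.051×1.93) = 1.778 K/W
R_aluminium = L/(kA) = 0.0019/(238×1.93) = 4.136×10^-6 K/W
R_outer film = 1/(h_o·A) = 1/(19.5×1.93) = 0.02657 K/W
R_total = 1.805 K/W
Q = ΔT / R_total = 206 / 1.805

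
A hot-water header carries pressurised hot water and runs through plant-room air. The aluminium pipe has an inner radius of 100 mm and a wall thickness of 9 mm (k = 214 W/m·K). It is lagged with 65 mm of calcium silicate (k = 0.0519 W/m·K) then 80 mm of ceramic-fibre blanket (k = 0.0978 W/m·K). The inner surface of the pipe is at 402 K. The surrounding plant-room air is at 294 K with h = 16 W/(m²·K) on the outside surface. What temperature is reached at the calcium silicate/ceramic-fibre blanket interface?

Per-layer cylindrical resistances, series-summed:
R_aluminium pipe wall = ln(109/100)/(2π×214×1) = 6.409×10^-5 K/W
R_calcium silicate = ln(174/109)/(2π×0.0519×1) = 1.434 K/W
R_ceramic-fibre blanket = ln(254/174)/(2π×0.0978×1) = 0.6156 K/W
R_outer film = 1/(h_o·2πr_oL) = 1/(16×2π×0.254×1) = 0.03916 K/W
R_total = 2.089 K/W
Q = ΔT/R_total = 108/2.089
Q = 51.7 W/m
T_interface = T_inner − Q·ΣR(inner→interface) = 402 − 51.7×1.434

T ≈ 328 K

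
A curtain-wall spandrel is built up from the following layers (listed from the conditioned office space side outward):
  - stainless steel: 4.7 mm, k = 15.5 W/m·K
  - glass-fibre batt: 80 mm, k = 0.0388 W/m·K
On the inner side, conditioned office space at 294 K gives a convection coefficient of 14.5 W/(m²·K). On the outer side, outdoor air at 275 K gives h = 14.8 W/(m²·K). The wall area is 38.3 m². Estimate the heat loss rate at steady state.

Q ≈ 331 W

Model the wall as resistances in series:
R_inner film = 1/(h_i·A) = 1/(14.5×38.3) = 0.001801 K/W
R_stainless steel = L/(kA) = 0.0047/(15.5×38.3) = 7.917×10^-6 K/W
R_glass-fibre batt = L/(kA) = 0.08/(0.0388×38.3) = 0.05383 K/W
R_outer film = 1/(h_o·A) = 1/(14.8×38.3) = 0.001764 K/W
R_total = 0.05741 K/W
Q = ΔT / R_total = 19 / 0.05741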